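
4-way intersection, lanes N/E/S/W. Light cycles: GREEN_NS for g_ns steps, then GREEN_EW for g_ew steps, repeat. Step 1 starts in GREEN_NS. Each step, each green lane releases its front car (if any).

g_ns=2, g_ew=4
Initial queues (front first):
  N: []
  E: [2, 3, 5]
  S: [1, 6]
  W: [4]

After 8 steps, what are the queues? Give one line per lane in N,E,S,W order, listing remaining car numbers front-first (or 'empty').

Step 1 [NS]: N:empty,E:wait,S:car1-GO,W:wait | queues: N=0 E=3 S=1 W=1
Step 2 [NS]: N:empty,E:wait,S:car6-GO,W:wait | queues: N=0 E=3 S=0 W=1
Step 3 [EW]: N:wait,E:car2-GO,S:wait,W:car4-GO | queues: N=0 E=2 S=0 W=0
Step 4 [EW]: N:wait,E:car3-GO,S:wait,W:empty | queues: N=0 E=1 S=0 W=0
Step 5 [EW]: N:wait,E:car5-GO,S:wait,W:empty | queues: N=0 E=0 S=0 W=0

N: empty
E: empty
S: empty
W: empty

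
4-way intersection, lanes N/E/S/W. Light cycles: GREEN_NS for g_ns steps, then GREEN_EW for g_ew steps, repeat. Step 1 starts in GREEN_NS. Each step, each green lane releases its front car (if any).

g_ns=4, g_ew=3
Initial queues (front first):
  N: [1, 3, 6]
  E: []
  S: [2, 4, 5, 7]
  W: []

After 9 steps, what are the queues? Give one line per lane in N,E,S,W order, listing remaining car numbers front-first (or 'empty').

Step 1 [NS]: N:car1-GO,E:wait,S:car2-GO,W:wait | queues: N=2 E=0 S=3 W=0
Step 2 [NS]: N:car3-GO,E:wait,S:car4-GO,W:wait | queues: N=1 E=0 S=2 W=0
Step 3 [NS]: N:car6-GO,E:wait,S:car5-GO,W:wait | queues: N=0 E=0 S=1 W=0
Step 4 [NS]: N:empty,E:wait,S:car7-GO,W:wait | queues: N=0 E=0 S=0 W=0

N: empty
E: empty
S: empty
W: empty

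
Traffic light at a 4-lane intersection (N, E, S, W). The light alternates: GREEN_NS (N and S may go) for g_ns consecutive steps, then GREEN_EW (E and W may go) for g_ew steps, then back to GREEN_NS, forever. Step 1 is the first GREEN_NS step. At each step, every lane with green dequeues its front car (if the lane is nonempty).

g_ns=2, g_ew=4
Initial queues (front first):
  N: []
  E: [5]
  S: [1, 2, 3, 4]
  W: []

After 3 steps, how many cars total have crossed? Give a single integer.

Answer: 3

Derivation:
Step 1 [NS]: N:empty,E:wait,S:car1-GO,W:wait | queues: N=0 E=1 S=3 W=0
Step 2 [NS]: N:empty,E:wait,S:car2-GO,W:wait | queues: N=0 E=1 S=2 W=0
Step 3 [EW]: N:wait,E:car5-GO,S:wait,W:empty | queues: N=0 E=0 S=2 W=0
Cars crossed by step 3: 3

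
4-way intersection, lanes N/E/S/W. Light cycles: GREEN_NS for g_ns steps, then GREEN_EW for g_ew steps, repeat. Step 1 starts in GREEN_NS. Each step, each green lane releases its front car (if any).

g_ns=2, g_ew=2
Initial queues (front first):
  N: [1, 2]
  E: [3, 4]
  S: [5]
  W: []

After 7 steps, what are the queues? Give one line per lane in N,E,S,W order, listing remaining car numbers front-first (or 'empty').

Step 1 [NS]: N:car1-GO,E:wait,S:car5-GO,W:wait | queues: N=1 E=2 S=0 W=0
Step 2 [NS]: N:car2-GO,E:wait,S:empty,W:wait | queues: N=0 E=2 S=0 W=0
Step 3 [EW]: N:wait,E:car3-GO,S:wait,W:empty | queues: N=0 E=1 S=0 W=0
Step 4 [EW]: N:wait,E:car4-GO,S:wait,W:empty | queues: N=0 E=0 S=0 W=0

N: empty
E: empty
S: empty
W: empty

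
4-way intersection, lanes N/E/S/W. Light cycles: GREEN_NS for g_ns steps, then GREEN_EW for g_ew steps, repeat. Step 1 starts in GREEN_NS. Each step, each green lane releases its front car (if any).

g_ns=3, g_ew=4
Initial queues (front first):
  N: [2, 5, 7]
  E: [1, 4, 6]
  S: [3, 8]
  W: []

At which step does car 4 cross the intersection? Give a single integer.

Step 1 [NS]: N:car2-GO,E:wait,S:car3-GO,W:wait | queues: N=2 E=3 S=1 W=0
Step 2 [NS]: N:car5-GO,E:wait,S:car8-GO,W:wait | queues: N=1 E=3 S=0 W=0
Step 3 [NS]: N:car7-GO,E:wait,S:empty,W:wait | queues: N=0 E=3 S=0 W=0
Step 4 [EW]: N:wait,E:car1-GO,S:wait,W:empty | queues: N=0 E=2 S=0 W=0
Step 5 [EW]: N:wait,E:car4-GO,S:wait,W:empty | queues: N=0 E=1 S=0 W=0
Step 6 [EW]: N:wait,E:car6-GO,S:wait,W:empty | queues: N=0 E=0 S=0 W=0
Car 4 crosses at step 5

5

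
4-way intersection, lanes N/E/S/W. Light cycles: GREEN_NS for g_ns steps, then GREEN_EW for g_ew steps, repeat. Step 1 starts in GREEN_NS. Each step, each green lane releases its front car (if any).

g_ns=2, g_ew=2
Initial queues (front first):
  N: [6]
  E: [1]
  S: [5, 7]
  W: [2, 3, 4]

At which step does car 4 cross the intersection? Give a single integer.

Step 1 [NS]: N:car6-GO,E:wait,S:car5-GO,W:wait | queues: N=0 E=1 S=1 W=3
Step 2 [NS]: N:empty,E:wait,S:car7-GO,W:wait | queues: N=0 E=1 S=0 W=3
Step 3 [EW]: N:wait,E:car1-GO,S:wait,W:car2-GO | queues: N=0 E=0 S=0 W=2
Step 4 [EW]: N:wait,E:empty,S:wait,W:car3-GO | queues: N=0 E=0 S=0 W=1
Step 5 [NS]: N:empty,E:wait,S:empty,W:wait | queues: N=0 E=0 S=0 W=1
Step 6 [NS]: N:empty,E:wait,S:empty,W:wait | queues: N=0 E=0 S=0 W=1
Step 7 [EW]: N:wait,E:empty,S:wait,W:car4-GO | queues: N=0 E=0 S=0 W=0
Car 4 crosses at step 7

7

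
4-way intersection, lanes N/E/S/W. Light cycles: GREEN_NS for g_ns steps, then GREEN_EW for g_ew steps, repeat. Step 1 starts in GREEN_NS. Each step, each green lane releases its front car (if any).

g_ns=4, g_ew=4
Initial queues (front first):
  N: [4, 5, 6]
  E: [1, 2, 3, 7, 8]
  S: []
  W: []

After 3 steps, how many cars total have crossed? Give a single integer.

Step 1 [NS]: N:car4-GO,E:wait,S:empty,W:wait | queues: N=2 E=5 S=0 W=0
Step 2 [NS]: N:car5-GO,E:wait,S:empty,W:wait | queues: N=1 E=5 S=0 W=0
Step 3 [NS]: N:car6-GO,E:wait,S:empty,W:wait | queues: N=0 E=5 S=0 W=0
Cars crossed by step 3: 3

Answer: 3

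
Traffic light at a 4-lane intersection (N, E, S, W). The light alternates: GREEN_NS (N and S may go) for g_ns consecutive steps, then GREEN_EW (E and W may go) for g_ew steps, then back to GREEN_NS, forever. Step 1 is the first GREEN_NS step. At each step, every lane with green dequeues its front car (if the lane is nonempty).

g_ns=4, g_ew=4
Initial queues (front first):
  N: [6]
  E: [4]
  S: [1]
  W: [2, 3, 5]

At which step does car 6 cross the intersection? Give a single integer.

Step 1 [NS]: N:car6-GO,E:wait,S:car1-GO,W:wait | queues: N=0 E=1 S=0 W=3
Step 2 [NS]: N:empty,E:wait,S:empty,W:wait | queues: N=0 E=1 S=0 W=3
Step 3 [NS]: N:empty,E:wait,S:empty,W:wait | queues: N=0 E=1 S=0 W=3
Step 4 [NS]: N:empty,E:wait,S:empty,W:wait | queues: N=0 E=1 S=0 W=3
Step 5 [EW]: N:wait,E:car4-GO,S:wait,W:car2-GO | queues: N=0 E=0 S=0 W=2
Step 6 [EW]: N:wait,E:empty,S:wait,W:car3-GO | queues: N=0 E=0 S=0 W=1
Step 7 [EW]: N:wait,E:empty,S:wait,W:car5-GO | queues: N=0 E=0 S=0 W=0
Car 6 crosses at step 1

1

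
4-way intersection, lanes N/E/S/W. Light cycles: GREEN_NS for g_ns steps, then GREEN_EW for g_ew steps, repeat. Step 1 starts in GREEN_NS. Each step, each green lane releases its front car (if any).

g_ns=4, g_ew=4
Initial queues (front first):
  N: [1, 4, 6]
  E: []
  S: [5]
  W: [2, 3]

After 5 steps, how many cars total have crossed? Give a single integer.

Step 1 [NS]: N:car1-GO,E:wait,S:car5-GO,W:wait | queues: N=2 E=0 S=0 W=2
Step 2 [NS]: N:car4-GO,E:wait,S:empty,W:wait | queues: N=1 E=0 S=0 W=2
Step 3 [NS]: N:car6-GO,E:wait,S:empty,W:wait | queues: N=0 E=0 S=0 W=2
Step 4 [NS]: N:empty,E:wait,S:empty,W:wait | queues: N=0 E=0 S=0 W=2
Step 5 [EW]: N:wait,E:empty,S:wait,W:car2-GO | queues: N=0 E=0 S=0 W=1
Cars crossed by step 5: 5

Answer: 5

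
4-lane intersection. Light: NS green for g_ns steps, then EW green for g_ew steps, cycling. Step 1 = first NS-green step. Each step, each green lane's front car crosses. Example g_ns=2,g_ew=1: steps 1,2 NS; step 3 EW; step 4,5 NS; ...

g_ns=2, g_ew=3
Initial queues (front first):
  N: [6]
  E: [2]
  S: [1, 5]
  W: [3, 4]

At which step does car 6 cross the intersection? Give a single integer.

Step 1 [NS]: N:car6-GO,E:wait,S:car1-GO,W:wait | queues: N=0 E=1 S=1 W=2
Step 2 [NS]: N:empty,E:wait,S:car5-GO,W:wait | queues: N=0 E=1 S=0 W=2
Step 3 [EW]: N:wait,E:car2-GO,S:wait,W:car3-GO | queues: N=0 E=0 S=0 W=1
Step 4 [EW]: N:wait,E:empty,S:wait,W:car4-GO | queues: N=0 E=0 S=0 W=0
Car 6 crosses at step 1

1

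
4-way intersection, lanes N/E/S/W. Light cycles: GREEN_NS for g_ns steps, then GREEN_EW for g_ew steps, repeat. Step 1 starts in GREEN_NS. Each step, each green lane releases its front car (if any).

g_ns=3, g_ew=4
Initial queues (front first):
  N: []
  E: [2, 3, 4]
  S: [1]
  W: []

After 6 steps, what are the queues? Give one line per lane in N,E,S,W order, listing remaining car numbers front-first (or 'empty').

Step 1 [NS]: N:empty,E:wait,S:car1-GO,W:wait | queues: N=0 E=3 S=0 W=0
Step 2 [NS]: N:empty,E:wait,S:empty,W:wait | queues: N=0 E=3 S=0 W=0
Step 3 [NS]: N:empty,E:wait,S:empty,W:wait | queues: N=0 E=3 S=0 W=0
Step 4 [EW]: N:wait,E:car2-GO,S:wait,W:empty | queues: N=0 E=2 S=0 W=0
Step 5 [EW]: N:wait,E:car3-GO,S:wait,W:empty | queues: N=0 E=1 S=0 W=0
Step 6 [EW]: N:wait,E:car4-GO,S:wait,W:empty | queues: N=0 E=0 S=0 W=0

N: empty
E: empty
S: empty
W: empty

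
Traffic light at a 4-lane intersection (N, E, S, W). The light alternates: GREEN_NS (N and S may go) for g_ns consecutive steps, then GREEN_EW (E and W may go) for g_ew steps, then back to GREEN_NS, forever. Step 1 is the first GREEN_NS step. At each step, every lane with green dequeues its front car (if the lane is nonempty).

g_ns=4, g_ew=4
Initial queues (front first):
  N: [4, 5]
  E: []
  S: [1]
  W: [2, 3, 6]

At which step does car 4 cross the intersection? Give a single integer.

Step 1 [NS]: N:car4-GO,E:wait,S:car1-GO,W:wait | queues: N=1 E=0 S=0 W=3
Step 2 [NS]: N:car5-GO,E:wait,S:empty,W:wait | queues: N=0 E=0 S=0 W=3
Step 3 [NS]: N:empty,E:wait,S:empty,W:wait | queues: N=0 E=0 S=0 W=3
Step 4 [NS]: N:empty,E:wait,S:empty,W:wait | queues: N=0 E=0 S=0 W=3
Step 5 [EW]: N:wait,E:empty,S:wait,W:car2-GO | queues: N=0 E=0 S=0 W=2
Step 6 [EW]: N:wait,E:empty,S:wait,W:car3-GO | queues: N=0 E=0 S=0 W=1
Step 7 [EW]: N:wait,E:empty,S:wait,W:car6-GO | queues: N=0 E=0 S=0 W=0
Car 4 crosses at step 1

1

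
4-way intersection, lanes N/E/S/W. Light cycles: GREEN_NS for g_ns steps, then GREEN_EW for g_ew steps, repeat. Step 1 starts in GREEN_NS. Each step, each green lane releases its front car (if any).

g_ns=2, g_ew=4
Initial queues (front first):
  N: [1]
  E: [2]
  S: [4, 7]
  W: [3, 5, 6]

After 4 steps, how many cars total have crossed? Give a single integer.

Step 1 [NS]: N:car1-GO,E:wait,S:car4-GO,W:wait | queues: N=0 E=1 S=1 W=3
Step 2 [NS]: N:empty,E:wait,S:car7-GO,W:wait | queues: N=0 E=1 S=0 W=3
Step 3 [EW]: N:wait,E:car2-GO,S:wait,W:car3-GO | queues: N=0 E=0 S=0 W=2
Step 4 [EW]: N:wait,E:empty,S:wait,W:car5-GO | queues: N=0 E=0 S=0 W=1
Cars crossed by step 4: 6

Answer: 6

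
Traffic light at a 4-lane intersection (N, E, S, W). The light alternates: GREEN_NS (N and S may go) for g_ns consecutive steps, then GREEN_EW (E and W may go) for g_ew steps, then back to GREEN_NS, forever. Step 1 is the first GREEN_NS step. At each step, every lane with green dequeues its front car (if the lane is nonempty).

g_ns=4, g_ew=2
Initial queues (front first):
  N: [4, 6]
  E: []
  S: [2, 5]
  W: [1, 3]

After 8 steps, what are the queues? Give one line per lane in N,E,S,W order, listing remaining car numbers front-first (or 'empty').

Step 1 [NS]: N:car4-GO,E:wait,S:car2-GO,W:wait | queues: N=1 E=0 S=1 W=2
Step 2 [NS]: N:car6-GO,E:wait,S:car5-GO,W:wait | queues: N=0 E=0 S=0 W=2
Step 3 [NS]: N:empty,E:wait,S:empty,W:wait | queues: N=0 E=0 S=0 W=2
Step 4 [NS]: N:empty,E:wait,S:empty,W:wait | queues: N=0 E=0 S=0 W=2
Step 5 [EW]: N:wait,E:empty,S:wait,W:car1-GO | queues: N=0 E=0 S=0 W=1
Step 6 [EW]: N:wait,E:empty,S:wait,W:car3-GO | queues: N=0 E=0 S=0 W=0

N: empty
E: empty
S: empty
W: empty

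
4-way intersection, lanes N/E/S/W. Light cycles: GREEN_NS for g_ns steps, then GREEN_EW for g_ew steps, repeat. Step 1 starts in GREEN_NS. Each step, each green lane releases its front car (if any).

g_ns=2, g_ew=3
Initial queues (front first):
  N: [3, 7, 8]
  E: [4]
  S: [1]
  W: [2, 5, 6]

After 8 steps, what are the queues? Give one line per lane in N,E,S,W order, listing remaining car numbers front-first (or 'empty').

Step 1 [NS]: N:car3-GO,E:wait,S:car1-GO,W:wait | queues: N=2 E=1 S=0 W=3
Step 2 [NS]: N:car7-GO,E:wait,S:empty,W:wait | queues: N=1 E=1 S=0 W=3
Step 3 [EW]: N:wait,E:car4-GO,S:wait,W:car2-GO | queues: N=1 E=0 S=0 W=2
Step 4 [EW]: N:wait,E:empty,S:wait,W:car5-GO | queues: N=1 E=0 S=0 W=1
Step 5 [EW]: N:wait,E:empty,S:wait,W:car6-GO | queues: N=1 E=0 S=0 W=0
Step 6 [NS]: N:car8-GO,E:wait,S:empty,W:wait | queues: N=0 E=0 S=0 W=0

N: empty
E: empty
S: empty
W: empty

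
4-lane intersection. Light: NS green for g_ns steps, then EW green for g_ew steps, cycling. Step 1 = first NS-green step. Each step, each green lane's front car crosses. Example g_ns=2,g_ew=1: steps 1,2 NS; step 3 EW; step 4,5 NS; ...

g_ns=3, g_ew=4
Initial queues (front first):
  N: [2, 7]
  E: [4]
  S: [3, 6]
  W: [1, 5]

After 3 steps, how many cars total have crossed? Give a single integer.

Answer: 4

Derivation:
Step 1 [NS]: N:car2-GO,E:wait,S:car3-GO,W:wait | queues: N=1 E=1 S=1 W=2
Step 2 [NS]: N:car7-GO,E:wait,S:car6-GO,W:wait | queues: N=0 E=1 S=0 W=2
Step 3 [NS]: N:empty,E:wait,S:empty,W:wait | queues: N=0 E=1 S=0 W=2
Cars crossed by step 3: 4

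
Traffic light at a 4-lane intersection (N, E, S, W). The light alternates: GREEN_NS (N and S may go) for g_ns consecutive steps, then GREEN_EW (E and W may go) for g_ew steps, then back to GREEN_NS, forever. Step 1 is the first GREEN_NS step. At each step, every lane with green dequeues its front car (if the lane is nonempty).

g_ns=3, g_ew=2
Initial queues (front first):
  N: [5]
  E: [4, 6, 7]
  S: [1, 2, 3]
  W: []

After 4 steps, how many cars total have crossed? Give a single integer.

Answer: 5

Derivation:
Step 1 [NS]: N:car5-GO,E:wait,S:car1-GO,W:wait | queues: N=0 E=3 S=2 W=0
Step 2 [NS]: N:empty,E:wait,S:car2-GO,W:wait | queues: N=0 E=3 S=1 W=0
Step 3 [NS]: N:empty,E:wait,S:car3-GO,W:wait | queues: N=0 E=3 S=0 W=0
Step 4 [EW]: N:wait,E:car4-GO,S:wait,W:empty | queues: N=0 E=2 S=0 W=0
Cars crossed by step 4: 5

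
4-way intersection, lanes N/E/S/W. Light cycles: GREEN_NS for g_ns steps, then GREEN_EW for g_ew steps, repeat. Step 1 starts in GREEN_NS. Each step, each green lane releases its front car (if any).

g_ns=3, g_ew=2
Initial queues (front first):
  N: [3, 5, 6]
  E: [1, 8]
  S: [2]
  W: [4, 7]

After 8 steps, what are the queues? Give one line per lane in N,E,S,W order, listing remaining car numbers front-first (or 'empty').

Step 1 [NS]: N:car3-GO,E:wait,S:car2-GO,W:wait | queues: N=2 E=2 S=0 W=2
Step 2 [NS]: N:car5-GO,E:wait,S:empty,W:wait | queues: N=1 E=2 S=0 W=2
Step 3 [NS]: N:car6-GO,E:wait,S:empty,W:wait | queues: N=0 E=2 S=0 W=2
Step 4 [EW]: N:wait,E:car1-GO,S:wait,W:car4-GO | queues: N=0 E=1 S=0 W=1
Step 5 [EW]: N:wait,E:car8-GO,S:wait,W:car7-GO | queues: N=0 E=0 S=0 W=0

N: empty
E: empty
S: empty
W: empty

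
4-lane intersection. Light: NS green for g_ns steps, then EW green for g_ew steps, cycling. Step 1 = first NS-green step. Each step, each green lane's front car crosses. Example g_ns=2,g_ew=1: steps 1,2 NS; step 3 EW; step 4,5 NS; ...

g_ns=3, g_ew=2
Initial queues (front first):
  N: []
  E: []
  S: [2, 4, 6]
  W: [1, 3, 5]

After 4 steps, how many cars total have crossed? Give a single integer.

Answer: 4

Derivation:
Step 1 [NS]: N:empty,E:wait,S:car2-GO,W:wait | queues: N=0 E=0 S=2 W=3
Step 2 [NS]: N:empty,E:wait,S:car4-GO,W:wait | queues: N=0 E=0 S=1 W=3
Step 3 [NS]: N:empty,E:wait,S:car6-GO,W:wait | queues: N=0 E=0 S=0 W=3
Step 4 [EW]: N:wait,E:empty,S:wait,W:car1-GO | queues: N=0 E=0 S=0 W=2
Cars crossed by step 4: 4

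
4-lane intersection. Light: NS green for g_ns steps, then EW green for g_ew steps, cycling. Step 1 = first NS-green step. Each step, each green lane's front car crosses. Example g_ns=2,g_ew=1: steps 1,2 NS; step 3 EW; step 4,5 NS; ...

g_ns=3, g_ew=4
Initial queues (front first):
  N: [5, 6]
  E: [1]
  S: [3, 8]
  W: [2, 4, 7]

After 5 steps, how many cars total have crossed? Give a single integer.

Answer: 7

Derivation:
Step 1 [NS]: N:car5-GO,E:wait,S:car3-GO,W:wait | queues: N=1 E=1 S=1 W=3
Step 2 [NS]: N:car6-GO,E:wait,S:car8-GO,W:wait | queues: N=0 E=1 S=0 W=3
Step 3 [NS]: N:empty,E:wait,S:empty,W:wait | queues: N=0 E=1 S=0 W=3
Step 4 [EW]: N:wait,E:car1-GO,S:wait,W:car2-GO | queues: N=0 E=0 S=0 W=2
Step 5 [EW]: N:wait,E:empty,S:wait,W:car4-GO | queues: N=0 E=0 S=0 W=1
Cars crossed by step 5: 7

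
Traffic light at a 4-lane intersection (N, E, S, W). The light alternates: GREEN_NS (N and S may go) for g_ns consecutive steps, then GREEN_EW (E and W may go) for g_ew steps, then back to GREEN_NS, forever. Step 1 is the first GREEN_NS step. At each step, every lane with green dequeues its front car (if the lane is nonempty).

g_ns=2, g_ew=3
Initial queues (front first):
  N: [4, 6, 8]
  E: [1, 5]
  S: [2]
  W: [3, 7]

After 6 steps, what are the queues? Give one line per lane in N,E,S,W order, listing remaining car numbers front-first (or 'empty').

Step 1 [NS]: N:car4-GO,E:wait,S:car2-GO,W:wait | queues: N=2 E=2 S=0 W=2
Step 2 [NS]: N:car6-GO,E:wait,S:empty,W:wait | queues: N=1 E=2 S=0 W=2
Step 3 [EW]: N:wait,E:car1-GO,S:wait,W:car3-GO | queues: N=1 E=1 S=0 W=1
Step 4 [EW]: N:wait,E:car5-GO,S:wait,W:car7-GO | queues: N=1 E=0 S=0 W=0
Step 5 [EW]: N:wait,E:empty,S:wait,W:empty | queues: N=1 E=0 S=0 W=0
Step 6 [NS]: N:car8-GO,E:wait,S:empty,W:wait | queues: N=0 E=0 S=0 W=0

N: empty
E: empty
S: empty
W: empty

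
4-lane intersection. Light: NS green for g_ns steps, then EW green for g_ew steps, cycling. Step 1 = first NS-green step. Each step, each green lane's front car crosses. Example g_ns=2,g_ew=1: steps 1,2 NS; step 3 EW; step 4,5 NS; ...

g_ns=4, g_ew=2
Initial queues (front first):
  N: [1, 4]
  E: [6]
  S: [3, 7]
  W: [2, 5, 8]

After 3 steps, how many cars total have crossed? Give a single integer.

Answer: 4

Derivation:
Step 1 [NS]: N:car1-GO,E:wait,S:car3-GO,W:wait | queues: N=1 E=1 S=1 W=3
Step 2 [NS]: N:car4-GO,E:wait,S:car7-GO,W:wait | queues: N=0 E=1 S=0 W=3
Step 3 [NS]: N:empty,E:wait,S:empty,W:wait | queues: N=0 E=1 S=0 W=3
Cars crossed by step 3: 4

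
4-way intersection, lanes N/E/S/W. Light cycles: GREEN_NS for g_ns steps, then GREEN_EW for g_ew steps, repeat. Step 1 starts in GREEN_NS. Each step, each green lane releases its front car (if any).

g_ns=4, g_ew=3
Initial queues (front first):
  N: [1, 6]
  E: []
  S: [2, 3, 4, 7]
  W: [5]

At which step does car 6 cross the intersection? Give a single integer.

Step 1 [NS]: N:car1-GO,E:wait,S:car2-GO,W:wait | queues: N=1 E=0 S=3 W=1
Step 2 [NS]: N:car6-GO,E:wait,S:car3-GO,W:wait | queues: N=0 E=0 S=2 W=1
Step 3 [NS]: N:empty,E:wait,S:car4-GO,W:wait | queues: N=0 E=0 S=1 W=1
Step 4 [NS]: N:empty,E:wait,S:car7-GO,W:wait | queues: N=0 E=0 S=0 W=1
Step 5 [EW]: N:wait,E:empty,S:wait,W:car5-GO | queues: N=0 E=0 S=0 W=0
Car 6 crosses at step 2

2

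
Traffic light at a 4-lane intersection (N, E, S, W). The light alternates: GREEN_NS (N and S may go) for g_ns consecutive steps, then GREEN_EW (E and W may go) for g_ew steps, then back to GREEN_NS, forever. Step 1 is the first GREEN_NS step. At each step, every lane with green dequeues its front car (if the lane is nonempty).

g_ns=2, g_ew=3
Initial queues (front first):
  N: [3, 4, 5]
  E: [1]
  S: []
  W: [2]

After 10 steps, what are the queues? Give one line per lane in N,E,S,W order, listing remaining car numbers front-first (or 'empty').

Step 1 [NS]: N:car3-GO,E:wait,S:empty,W:wait | queues: N=2 E=1 S=0 W=1
Step 2 [NS]: N:car4-GO,E:wait,S:empty,W:wait | queues: N=1 E=1 S=0 W=1
Step 3 [EW]: N:wait,E:car1-GO,S:wait,W:car2-GO | queues: N=1 E=0 S=0 W=0
Step 4 [EW]: N:wait,E:empty,S:wait,W:empty | queues: N=1 E=0 S=0 W=0
Step 5 [EW]: N:wait,E:empty,S:wait,W:empty | queues: N=1 E=0 S=0 W=0
Step 6 [NS]: N:car5-GO,E:wait,S:empty,W:wait | queues: N=0 E=0 S=0 W=0

N: empty
E: empty
S: empty
W: empty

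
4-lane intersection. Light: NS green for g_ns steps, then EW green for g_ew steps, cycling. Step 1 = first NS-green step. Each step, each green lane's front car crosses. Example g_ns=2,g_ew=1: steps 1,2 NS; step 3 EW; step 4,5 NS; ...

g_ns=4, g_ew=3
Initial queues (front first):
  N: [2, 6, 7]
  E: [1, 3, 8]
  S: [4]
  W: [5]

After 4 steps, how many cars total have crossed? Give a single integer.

Step 1 [NS]: N:car2-GO,E:wait,S:car4-GO,W:wait | queues: N=2 E=3 S=0 W=1
Step 2 [NS]: N:car6-GO,E:wait,S:empty,W:wait | queues: N=1 E=3 S=0 W=1
Step 3 [NS]: N:car7-GO,E:wait,S:empty,W:wait | queues: N=0 E=3 S=0 W=1
Step 4 [NS]: N:empty,E:wait,S:empty,W:wait | queues: N=0 E=3 S=0 W=1
Cars crossed by step 4: 4

Answer: 4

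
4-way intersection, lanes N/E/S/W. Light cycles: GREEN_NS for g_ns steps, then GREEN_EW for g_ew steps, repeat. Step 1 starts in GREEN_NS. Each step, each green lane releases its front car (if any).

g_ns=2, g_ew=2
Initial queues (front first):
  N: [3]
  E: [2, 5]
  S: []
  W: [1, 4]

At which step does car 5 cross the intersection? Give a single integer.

Step 1 [NS]: N:car3-GO,E:wait,S:empty,W:wait | queues: N=0 E=2 S=0 W=2
Step 2 [NS]: N:empty,E:wait,S:empty,W:wait | queues: N=0 E=2 S=0 W=2
Step 3 [EW]: N:wait,E:car2-GO,S:wait,W:car1-GO | queues: N=0 E=1 S=0 W=1
Step 4 [EW]: N:wait,E:car5-GO,S:wait,W:car4-GO | queues: N=0 E=0 S=0 W=0
Car 5 crosses at step 4

4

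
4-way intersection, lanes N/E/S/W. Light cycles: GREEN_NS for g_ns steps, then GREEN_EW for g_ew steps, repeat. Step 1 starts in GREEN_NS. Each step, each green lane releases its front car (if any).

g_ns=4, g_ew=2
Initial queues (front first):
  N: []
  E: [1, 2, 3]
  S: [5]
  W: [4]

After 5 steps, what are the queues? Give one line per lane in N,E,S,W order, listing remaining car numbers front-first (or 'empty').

Step 1 [NS]: N:empty,E:wait,S:car5-GO,W:wait | queues: N=0 E=3 S=0 W=1
Step 2 [NS]: N:empty,E:wait,S:empty,W:wait | queues: N=0 E=3 S=0 W=1
Step 3 [NS]: N:empty,E:wait,S:empty,W:wait | queues: N=0 E=3 S=0 W=1
Step 4 [NS]: N:empty,E:wait,S:empty,W:wait | queues: N=0 E=3 S=0 W=1
Step 5 [EW]: N:wait,E:car1-GO,S:wait,W:car4-GO | queues: N=0 E=2 S=0 W=0

N: empty
E: 2 3
S: empty
W: empty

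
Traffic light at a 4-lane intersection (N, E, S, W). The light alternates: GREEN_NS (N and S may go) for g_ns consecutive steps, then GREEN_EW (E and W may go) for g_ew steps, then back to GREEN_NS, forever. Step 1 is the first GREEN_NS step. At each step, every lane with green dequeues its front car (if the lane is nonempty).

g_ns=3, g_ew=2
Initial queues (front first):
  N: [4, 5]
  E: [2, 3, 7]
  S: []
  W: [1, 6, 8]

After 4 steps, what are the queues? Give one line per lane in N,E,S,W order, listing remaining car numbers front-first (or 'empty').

Step 1 [NS]: N:car4-GO,E:wait,S:empty,W:wait | queues: N=1 E=3 S=0 W=3
Step 2 [NS]: N:car5-GO,E:wait,S:empty,W:wait | queues: N=0 E=3 S=0 W=3
Step 3 [NS]: N:empty,E:wait,S:empty,W:wait | queues: N=0 E=3 S=0 W=3
Step 4 [EW]: N:wait,E:car2-GO,S:wait,W:car1-GO | queues: N=0 E=2 S=0 W=2

N: empty
E: 3 7
S: empty
W: 6 8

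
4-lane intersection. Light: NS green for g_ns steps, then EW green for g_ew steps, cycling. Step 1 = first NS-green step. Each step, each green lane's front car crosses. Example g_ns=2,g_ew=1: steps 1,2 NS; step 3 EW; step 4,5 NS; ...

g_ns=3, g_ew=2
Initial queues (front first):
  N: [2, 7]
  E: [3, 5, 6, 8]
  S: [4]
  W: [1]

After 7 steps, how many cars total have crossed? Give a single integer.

Step 1 [NS]: N:car2-GO,E:wait,S:car4-GO,W:wait | queues: N=1 E=4 S=0 W=1
Step 2 [NS]: N:car7-GO,E:wait,S:empty,W:wait | queues: N=0 E=4 S=0 W=1
Step 3 [NS]: N:empty,E:wait,S:empty,W:wait | queues: N=0 E=4 S=0 W=1
Step 4 [EW]: N:wait,E:car3-GO,S:wait,W:car1-GO | queues: N=0 E=3 S=0 W=0
Step 5 [EW]: N:wait,E:car5-GO,S:wait,W:empty | queues: N=0 E=2 S=0 W=0
Step 6 [NS]: N:empty,E:wait,S:empty,W:wait | queues: N=0 E=2 S=0 W=0
Step 7 [NS]: N:empty,E:wait,S:empty,W:wait | queues: N=0 E=2 S=0 W=0
Cars crossed by step 7: 6

Answer: 6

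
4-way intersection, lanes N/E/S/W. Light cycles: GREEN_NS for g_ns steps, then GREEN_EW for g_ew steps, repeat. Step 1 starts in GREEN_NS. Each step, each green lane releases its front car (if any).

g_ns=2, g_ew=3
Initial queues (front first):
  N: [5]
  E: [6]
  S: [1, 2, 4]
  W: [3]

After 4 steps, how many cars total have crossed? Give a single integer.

Answer: 5

Derivation:
Step 1 [NS]: N:car5-GO,E:wait,S:car1-GO,W:wait | queues: N=0 E=1 S=2 W=1
Step 2 [NS]: N:empty,E:wait,S:car2-GO,W:wait | queues: N=0 E=1 S=1 W=1
Step 3 [EW]: N:wait,E:car6-GO,S:wait,W:car3-GO | queues: N=0 E=0 S=1 W=0
Step 4 [EW]: N:wait,E:empty,S:wait,W:empty | queues: N=0 E=0 S=1 W=0
Cars crossed by step 4: 5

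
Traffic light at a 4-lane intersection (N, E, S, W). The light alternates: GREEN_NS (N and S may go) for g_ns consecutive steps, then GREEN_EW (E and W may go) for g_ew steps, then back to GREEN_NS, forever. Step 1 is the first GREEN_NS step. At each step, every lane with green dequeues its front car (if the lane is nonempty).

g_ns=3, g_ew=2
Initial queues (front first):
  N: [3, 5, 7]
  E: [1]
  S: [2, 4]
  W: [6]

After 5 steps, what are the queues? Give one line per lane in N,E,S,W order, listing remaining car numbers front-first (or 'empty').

Step 1 [NS]: N:car3-GO,E:wait,S:car2-GO,W:wait | queues: N=2 E=1 S=1 W=1
Step 2 [NS]: N:car5-GO,E:wait,S:car4-GO,W:wait | queues: N=1 E=1 S=0 W=1
Step 3 [NS]: N:car7-GO,E:wait,S:empty,W:wait | queues: N=0 E=1 S=0 W=1
Step 4 [EW]: N:wait,E:car1-GO,S:wait,W:car6-GO | queues: N=0 E=0 S=0 W=0

N: empty
E: empty
S: empty
W: empty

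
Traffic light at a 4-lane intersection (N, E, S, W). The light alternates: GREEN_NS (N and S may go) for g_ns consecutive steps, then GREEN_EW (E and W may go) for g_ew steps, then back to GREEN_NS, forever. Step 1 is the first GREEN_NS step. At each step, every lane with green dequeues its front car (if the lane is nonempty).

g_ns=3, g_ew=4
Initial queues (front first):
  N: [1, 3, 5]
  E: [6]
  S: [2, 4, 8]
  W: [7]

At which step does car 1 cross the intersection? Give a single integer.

Step 1 [NS]: N:car1-GO,E:wait,S:car2-GO,W:wait | queues: N=2 E=1 S=2 W=1
Step 2 [NS]: N:car3-GO,E:wait,S:car4-GO,W:wait | queues: N=1 E=1 S=1 W=1
Step 3 [NS]: N:car5-GO,E:wait,S:car8-GO,W:wait | queues: N=0 E=1 S=0 W=1
Step 4 [EW]: N:wait,E:car6-GO,S:wait,W:car7-GO | queues: N=0 E=0 S=0 W=0
Car 1 crosses at step 1

1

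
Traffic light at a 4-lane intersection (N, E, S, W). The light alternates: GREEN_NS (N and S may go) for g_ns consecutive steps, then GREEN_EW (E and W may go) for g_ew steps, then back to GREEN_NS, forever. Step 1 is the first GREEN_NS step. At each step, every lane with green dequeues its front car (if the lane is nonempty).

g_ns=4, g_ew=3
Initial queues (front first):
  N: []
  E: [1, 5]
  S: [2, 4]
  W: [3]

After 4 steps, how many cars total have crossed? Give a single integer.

Answer: 2

Derivation:
Step 1 [NS]: N:empty,E:wait,S:car2-GO,W:wait | queues: N=0 E=2 S=1 W=1
Step 2 [NS]: N:empty,E:wait,S:car4-GO,W:wait | queues: N=0 E=2 S=0 W=1
Step 3 [NS]: N:empty,E:wait,S:empty,W:wait | queues: N=0 E=2 S=0 W=1
Step 4 [NS]: N:empty,E:wait,S:empty,W:wait | queues: N=0 E=2 S=0 W=1
Cars crossed by step 4: 2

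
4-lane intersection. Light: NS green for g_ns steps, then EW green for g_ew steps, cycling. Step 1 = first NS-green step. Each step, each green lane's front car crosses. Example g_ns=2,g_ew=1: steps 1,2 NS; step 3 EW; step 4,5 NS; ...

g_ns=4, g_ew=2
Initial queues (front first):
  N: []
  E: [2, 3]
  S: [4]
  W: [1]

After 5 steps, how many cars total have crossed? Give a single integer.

Answer: 3

Derivation:
Step 1 [NS]: N:empty,E:wait,S:car4-GO,W:wait | queues: N=0 E=2 S=0 W=1
Step 2 [NS]: N:empty,E:wait,S:empty,W:wait | queues: N=0 E=2 S=0 W=1
Step 3 [NS]: N:empty,E:wait,S:empty,W:wait | queues: N=0 E=2 S=0 W=1
Step 4 [NS]: N:empty,E:wait,S:empty,W:wait | queues: N=0 E=2 S=0 W=1
Step 5 [EW]: N:wait,E:car2-GO,S:wait,W:car1-GO | queues: N=0 E=1 S=0 W=0
Cars crossed by step 5: 3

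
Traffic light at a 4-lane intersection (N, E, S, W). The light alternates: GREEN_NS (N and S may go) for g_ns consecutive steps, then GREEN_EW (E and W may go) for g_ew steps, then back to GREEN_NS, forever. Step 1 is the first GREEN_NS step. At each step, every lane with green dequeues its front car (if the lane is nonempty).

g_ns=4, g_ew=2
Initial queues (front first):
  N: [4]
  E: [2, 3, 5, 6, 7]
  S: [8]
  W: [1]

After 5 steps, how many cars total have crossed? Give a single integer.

Answer: 4

Derivation:
Step 1 [NS]: N:car4-GO,E:wait,S:car8-GO,W:wait | queues: N=0 E=5 S=0 W=1
Step 2 [NS]: N:empty,E:wait,S:empty,W:wait | queues: N=0 E=5 S=0 W=1
Step 3 [NS]: N:empty,E:wait,S:empty,W:wait | queues: N=0 E=5 S=0 W=1
Step 4 [NS]: N:empty,E:wait,S:empty,W:wait | queues: N=0 E=5 S=0 W=1
Step 5 [EW]: N:wait,E:car2-GO,S:wait,W:car1-GO | queues: N=0 E=4 S=0 W=0
Cars crossed by step 5: 4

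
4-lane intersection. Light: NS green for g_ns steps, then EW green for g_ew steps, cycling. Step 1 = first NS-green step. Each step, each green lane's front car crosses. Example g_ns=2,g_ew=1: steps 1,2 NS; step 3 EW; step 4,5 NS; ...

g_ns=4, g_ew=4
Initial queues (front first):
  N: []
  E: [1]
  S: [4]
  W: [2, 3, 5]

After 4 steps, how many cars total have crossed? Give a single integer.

Answer: 1

Derivation:
Step 1 [NS]: N:empty,E:wait,S:car4-GO,W:wait | queues: N=0 E=1 S=0 W=3
Step 2 [NS]: N:empty,E:wait,S:empty,W:wait | queues: N=0 E=1 S=0 W=3
Step 3 [NS]: N:empty,E:wait,S:empty,W:wait | queues: N=0 E=1 S=0 W=3
Step 4 [NS]: N:empty,E:wait,S:empty,W:wait | queues: N=0 E=1 S=0 W=3
Cars crossed by step 4: 1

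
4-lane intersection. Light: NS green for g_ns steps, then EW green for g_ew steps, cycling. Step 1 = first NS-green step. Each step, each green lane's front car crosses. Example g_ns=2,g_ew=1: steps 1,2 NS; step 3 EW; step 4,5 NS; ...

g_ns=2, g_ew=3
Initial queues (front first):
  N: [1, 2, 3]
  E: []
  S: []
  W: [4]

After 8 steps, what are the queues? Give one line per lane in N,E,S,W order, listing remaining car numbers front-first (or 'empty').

Step 1 [NS]: N:car1-GO,E:wait,S:empty,W:wait | queues: N=2 E=0 S=0 W=1
Step 2 [NS]: N:car2-GO,E:wait,S:empty,W:wait | queues: N=1 E=0 S=0 W=1
Step 3 [EW]: N:wait,E:empty,S:wait,W:car4-GO | queues: N=1 E=0 S=0 W=0
Step 4 [EW]: N:wait,E:empty,S:wait,W:empty | queues: N=1 E=0 S=0 W=0
Step 5 [EW]: N:wait,E:empty,S:wait,W:empty | queues: N=1 E=0 S=0 W=0
Step 6 [NS]: N:car3-GO,E:wait,S:empty,W:wait | queues: N=0 E=0 S=0 W=0

N: empty
E: empty
S: empty
W: empty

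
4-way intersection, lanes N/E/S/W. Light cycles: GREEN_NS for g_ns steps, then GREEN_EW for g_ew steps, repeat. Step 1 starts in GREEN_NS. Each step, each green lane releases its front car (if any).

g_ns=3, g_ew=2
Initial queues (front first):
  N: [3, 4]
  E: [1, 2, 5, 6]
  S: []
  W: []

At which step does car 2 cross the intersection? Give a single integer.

Step 1 [NS]: N:car3-GO,E:wait,S:empty,W:wait | queues: N=1 E=4 S=0 W=0
Step 2 [NS]: N:car4-GO,E:wait,S:empty,W:wait | queues: N=0 E=4 S=0 W=0
Step 3 [NS]: N:empty,E:wait,S:empty,W:wait | queues: N=0 E=4 S=0 W=0
Step 4 [EW]: N:wait,E:car1-GO,S:wait,W:empty | queues: N=0 E=3 S=0 W=0
Step 5 [EW]: N:wait,E:car2-GO,S:wait,W:empty | queues: N=0 E=2 S=0 W=0
Step 6 [NS]: N:empty,E:wait,S:empty,W:wait | queues: N=0 E=2 S=0 W=0
Step 7 [NS]: N:empty,E:wait,S:empty,W:wait | queues: N=0 E=2 S=0 W=0
Step 8 [NS]: N:empty,E:wait,S:empty,W:wait | queues: N=0 E=2 S=0 W=0
Step 9 [EW]: N:wait,E:car5-GO,S:wait,W:empty | queues: N=0 E=1 S=0 W=0
Step 10 [EW]: N:wait,E:car6-GO,S:wait,W:empty | queues: N=0 E=0 S=0 W=0
Car 2 crosses at step 5

5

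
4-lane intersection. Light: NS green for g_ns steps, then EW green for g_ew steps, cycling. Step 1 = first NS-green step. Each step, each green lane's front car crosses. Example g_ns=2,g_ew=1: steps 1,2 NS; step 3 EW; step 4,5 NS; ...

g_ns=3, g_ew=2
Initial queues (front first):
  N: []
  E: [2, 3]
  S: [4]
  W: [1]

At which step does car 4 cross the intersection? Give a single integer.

Step 1 [NS]: N:empty,E:wait,S:car4-GO,W:wait | queues: N=0 E=2 S=0 W=1
Step 2 [NS]: N:empty,E:wait,S:empty,W:wait | queues: N=0 E=2 S=0 W=1
Step 3 [NS]: N:empty,E:wait,S:empty,W:wait | queues: N=0 E=2 S=0 W=1
Step 4 [EW]: N:wait,E:car2-GO,S:wait,W:car1-GO | queues: N=0 E=1 S=0 W=0
Step 5 [EW]: N:wait,E:car3-GO,S:wait,W:empty | queues: N=0 E=0 S=0 W=0
Car 4 crosses at step 1

1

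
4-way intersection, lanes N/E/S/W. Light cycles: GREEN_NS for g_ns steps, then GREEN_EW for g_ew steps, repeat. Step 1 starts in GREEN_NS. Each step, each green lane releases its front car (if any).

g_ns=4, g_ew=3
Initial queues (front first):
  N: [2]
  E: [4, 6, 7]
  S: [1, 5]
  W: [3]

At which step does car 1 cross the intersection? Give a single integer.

Step 1 [NS]: N:car2-GO,E:wait,S:car1-GO,W:wait | queues: N=0 E=3 S=1 W=1
Step 2 [NS]: N:empty,E:wait,S:car5-GO,W:wait | queues: N=0 E=3 S=0 W=1
Step 3 [NS]: N:empty,E:wait,S:empty,W:wait | queues: N=0 E=3 S=0 W=1
Step 4 [NS]: N:empty,E:wait,S:empty,W:wait | queues: N=0 E=3 S=0 W=1
Step 5 [EW]: N:wait,E:car4-GO,S:wait,W:car3-GO | queues: N=0 E=2 S=0 W=0
Step 6 [EW]: N:wait,E:car6-GO,S:wait,W:empty | queues: N=0 E=1 S=0 W=0
Step 7 [EW]: N:wait,E:car7-GO,S:wait,W:empty | queues: N=0 E=0 S=0 W=0
Car 1 crosses at step 1

1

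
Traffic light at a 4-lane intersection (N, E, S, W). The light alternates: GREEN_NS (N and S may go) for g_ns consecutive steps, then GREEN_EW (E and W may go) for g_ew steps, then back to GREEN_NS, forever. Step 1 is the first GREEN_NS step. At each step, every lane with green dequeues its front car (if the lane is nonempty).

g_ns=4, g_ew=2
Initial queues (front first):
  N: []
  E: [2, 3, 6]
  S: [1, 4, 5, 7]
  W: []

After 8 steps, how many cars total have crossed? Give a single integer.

Step 1 [NS]: N:empty,E:wait,S:car1-GO,W:wait | queues: N=0 E=3 S=3 W=0
Step 2 [NS]: N:empty,E:wait,S:car4-GO,W:wait | queues: N=0 E=3 S=2 W=0
Step 3 [NS]: N:empty,E:wait,S:car5-GO,W:wait | queues: N=0 E=3 S=1 W=0
Step 4 [NS]: N:empty,E:wait,S:car7-GO,W:wait | queues: N=0 E=3 S=0 W=0
Step 5 [EW]: N:wait,E:car2-GO,S:wait,W:empty | queues: N=0 E=2 S=0 W=0
Step 6 [EW]: N:wait,E:car3-GO,S:wait,W:empty | queues: N=0 E=1 S=0 W=0
Step 7 [NS]: N:empty,E:wait,S:empty,W:wait | queues: N=0 E=1 S=0 W=0
Step 8 [NS]: N:empty,E:wait,S:empty,W:wait | queues: N=0 E=1 S=0 W=0
Cars crossed by step 8: 6

Answer: 6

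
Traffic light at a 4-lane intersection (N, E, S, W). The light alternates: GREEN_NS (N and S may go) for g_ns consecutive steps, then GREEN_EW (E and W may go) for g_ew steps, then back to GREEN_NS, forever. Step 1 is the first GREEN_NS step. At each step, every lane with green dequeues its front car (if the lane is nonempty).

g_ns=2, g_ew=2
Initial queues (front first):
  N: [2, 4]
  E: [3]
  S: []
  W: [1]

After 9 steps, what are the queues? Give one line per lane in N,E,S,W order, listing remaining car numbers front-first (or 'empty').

Step 1 [NS]: N:car2-GO,E:wait,S:empty,W:wait | queues: N=1 E=1 S=0 W=1
Step 2 [NS]: N:car4-GO,E:wait,S:empty,W:wait | queues: N=0 E=1 S=0 W=1
Step 3 [EW]: N:wait,E:car3-GO,S:wait,W:car1-GO | queues: N=0 E=0 S=0 W=0

N: empty
E: empty
S: empty
W: empty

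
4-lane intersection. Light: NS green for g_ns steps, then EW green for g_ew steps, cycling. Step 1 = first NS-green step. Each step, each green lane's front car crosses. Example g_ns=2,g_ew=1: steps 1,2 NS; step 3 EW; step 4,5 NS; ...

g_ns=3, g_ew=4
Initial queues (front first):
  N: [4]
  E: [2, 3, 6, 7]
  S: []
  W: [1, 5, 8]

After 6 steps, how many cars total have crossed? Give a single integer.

Step 1 [NS]: N:car4-GO,E:wait,S:empty,W:wait | queues: N=0 E=4 S=0 W=3
Step 2 [NS]: N:empty,E:wait,S:empty,W:wait | queues: N=0 E=4 S=0 W=3
Step 3 [NS]: N:empty,E:wait,S:empty,W:wait | queues: N=0 E=4 S=0 W=3
Step 4 [EW]: N:wait,E:car2-GO,S:wait,W:car1-GO | queues: N=0 E=3 S=0 W=2
Step 5 [EW]: N:wait,E:car3-GO,S:wait,W:car5-GO | queues: N=0 E=2 S=0 W=1
Step 6 [EW]: N:wait,E:car6-GO,S:wait,W:car8-GO | queues: N=0 E=1 S=0 W=0
Cars crossed by step 6: 7

Answer: 7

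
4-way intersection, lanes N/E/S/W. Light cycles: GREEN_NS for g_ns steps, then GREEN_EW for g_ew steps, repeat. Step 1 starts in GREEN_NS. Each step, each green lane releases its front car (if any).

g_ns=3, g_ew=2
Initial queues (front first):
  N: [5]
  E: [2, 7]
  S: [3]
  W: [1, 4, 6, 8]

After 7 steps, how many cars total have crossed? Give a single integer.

Step 1 [NS]: N:car5-GO,E:wait,S:car3-GO,W:wait | queues: N=0 E=2 S=0 W=4
Step 2 [NS]: N:empty,E:wait,S:empty,W:wait | queues: N=0 E=2 S=0 W=4
Step 3 [NS]: N:empty,E:wait,S:empty,W:wait | queues: N=0 E=2 S=0 W=4
Step 4 [EW]: N:wait,E:car2-GO,S:wait,W:car1-GO | queues: N=0 E=1 S=0 W=3
Step 5 [EW]: N:wait,E:car7-GO,S:wait,W:car4-GO | queues: N=0 E=0 S=0 W=2
Step 6 [NS]: N:empty,E:wait,S:empty,W:wait | queues: N=0 E=0 S=0 W=2
Step 7 [NS]: N:empty,E:wait,S:empty,W:wait | queues: N=0 E=0 S=0 W=2
Cars crossed by step 7: 6

Answer: 6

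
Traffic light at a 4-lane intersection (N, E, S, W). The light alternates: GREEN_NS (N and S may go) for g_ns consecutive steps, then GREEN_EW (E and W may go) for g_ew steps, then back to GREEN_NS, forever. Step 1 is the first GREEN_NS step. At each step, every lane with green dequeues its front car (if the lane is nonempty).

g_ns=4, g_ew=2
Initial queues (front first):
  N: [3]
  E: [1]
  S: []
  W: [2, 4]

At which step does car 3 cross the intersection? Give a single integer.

Step 1 [NS]: N:car3-GO,E:wait,S:empty,W:wait | queues: N=0 E=1 S=0 W=2
Step 2 [NS]: N:empty,E:wait,S:empty,W:wait | queues: N=0 E=1 S=0 W=2
Step 3 [NS]: N:empty,E:wait,S:empty,W:wait | queues: N=0 E=1 S=0 W=2
Step 4 [NS]: N:empty,E:wait,S:empty,W:wait | queues: N=0 E=1 S=0 W=2
Step 5 [EW]: N:wait,E:car1-GO,S:wait,W:car2-GO | queues: N=0 E=0 S=0 W=1
Step 6 [EW]: N:wait,E:empty,S:wait,W:car4-GO | queues: N=0 E=0 S=0 W=0
Car 3 crosses at step 1

1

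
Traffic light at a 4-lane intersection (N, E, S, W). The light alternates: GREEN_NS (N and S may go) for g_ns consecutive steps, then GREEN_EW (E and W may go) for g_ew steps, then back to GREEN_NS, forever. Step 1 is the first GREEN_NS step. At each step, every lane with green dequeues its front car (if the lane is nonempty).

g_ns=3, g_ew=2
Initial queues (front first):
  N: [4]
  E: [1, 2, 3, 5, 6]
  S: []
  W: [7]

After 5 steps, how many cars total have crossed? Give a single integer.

Step 1 [NS]: N:car4-GO,E:wait,S:empty,W:wait | queues: N=0 E=5 S=0 W=1
Step 2 [NS]: N:empty,E:wait,S:empty,W:wait | queues: N=0 E=5 S=0 W=1
Step 3 [NS]: N:empty,E:wait,S:empty,W:wait | queues: N=0 E=5 S=0 W=1
Step 4 [EW]: N:wait,E:car1-GO,S:wait,W:car7-GO | queues: N=0 E=4 S=0 W=0
Step 5 [EW]: N:wait,E:car2-GO,S:wait,W:empty | queues: N=0 E=3 S=0 W=0
Cars crossed by step 5: 4

Answer: 4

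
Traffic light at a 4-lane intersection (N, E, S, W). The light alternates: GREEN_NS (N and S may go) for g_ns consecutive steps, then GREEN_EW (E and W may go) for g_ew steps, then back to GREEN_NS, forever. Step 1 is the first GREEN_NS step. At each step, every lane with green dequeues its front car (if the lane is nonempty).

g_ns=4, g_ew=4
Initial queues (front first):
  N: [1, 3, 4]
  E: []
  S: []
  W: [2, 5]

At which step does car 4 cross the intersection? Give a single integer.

Step 1 [NS]: N:car1-GO,E:wait,S:empty,W:wait | queues: N=2 E=0 S=0 W=2
Step 2 [NS]: N:car3-GO,E:wait,S:empty,W:wait | queues: N=1 E=0 S=0 W=2
Step 3 [NS]: N:car4-GO,E:wait,S:empty,W:wait | queues: N=0 E=0 S=0 W=2
Step 4 [NS]: N:empty,E:wait,S:empty,W:wait | queues: N=0 E=0 S=0 W=2
Step 5 [EW]: N:wait,E:empty,S:wait,W:car2-GO | queues: N=0 E=0 S=0 W=1
Step 6 [EW]: N:wait,E:empty,S:wait,W:car5-GO | queues: N=0 E=0 S=0 W=0
Car 4 crosses at step 3

3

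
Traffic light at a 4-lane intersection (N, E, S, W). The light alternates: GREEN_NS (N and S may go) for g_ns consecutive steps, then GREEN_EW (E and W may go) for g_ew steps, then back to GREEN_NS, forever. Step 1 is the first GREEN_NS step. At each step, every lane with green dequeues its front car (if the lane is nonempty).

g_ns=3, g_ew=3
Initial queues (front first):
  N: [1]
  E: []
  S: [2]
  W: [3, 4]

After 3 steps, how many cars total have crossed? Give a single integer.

Answer: 2

Derivation:
Step 1 [NS]: N:car1-GO,E:wait,S:car2-GO,W:wait | queues: N=0 E=0 S=0 W=2
Step 2 [NS]: N:empty,E:wait,S:empty,W:wait | queues: N=0 E=0 S=0 W=2
Step 3 [NS]: N:empty,E:wait,S:empty,W:wait | queues: N=0 E=0 S=0 W=2
Cars crossed by step 3: 2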